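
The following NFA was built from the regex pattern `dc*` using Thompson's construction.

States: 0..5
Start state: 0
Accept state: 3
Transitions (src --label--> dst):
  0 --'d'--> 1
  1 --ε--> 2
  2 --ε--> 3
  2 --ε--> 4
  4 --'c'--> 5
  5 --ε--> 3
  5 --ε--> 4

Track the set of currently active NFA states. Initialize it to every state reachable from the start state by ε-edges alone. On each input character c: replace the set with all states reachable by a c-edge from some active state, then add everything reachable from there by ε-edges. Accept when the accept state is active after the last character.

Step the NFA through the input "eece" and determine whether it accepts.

start: ε-closure({0}) = {0}
'e' @ 1: {}  — dead — no transitions
rest 'ece' ignored (set empty)
final: {}; accept 3 not in set

Answer: REJECT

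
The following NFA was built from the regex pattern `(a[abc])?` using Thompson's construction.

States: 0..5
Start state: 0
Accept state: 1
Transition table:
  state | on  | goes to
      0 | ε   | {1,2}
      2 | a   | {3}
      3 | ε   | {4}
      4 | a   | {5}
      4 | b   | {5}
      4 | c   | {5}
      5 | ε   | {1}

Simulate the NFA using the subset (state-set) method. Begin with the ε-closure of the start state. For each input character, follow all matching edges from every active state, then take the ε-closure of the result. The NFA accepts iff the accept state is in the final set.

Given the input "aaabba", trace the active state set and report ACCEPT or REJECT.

initial (ε-close {0}): {0,1,2}
'a' @ 1: {3,4}
'a' @ 2: {1,5}  (accept∈set)
'a' @ 3: {}  — state set empty
rest 'bba' ignored (set empty)
end set {} — state 1 not in

Answer: REJECT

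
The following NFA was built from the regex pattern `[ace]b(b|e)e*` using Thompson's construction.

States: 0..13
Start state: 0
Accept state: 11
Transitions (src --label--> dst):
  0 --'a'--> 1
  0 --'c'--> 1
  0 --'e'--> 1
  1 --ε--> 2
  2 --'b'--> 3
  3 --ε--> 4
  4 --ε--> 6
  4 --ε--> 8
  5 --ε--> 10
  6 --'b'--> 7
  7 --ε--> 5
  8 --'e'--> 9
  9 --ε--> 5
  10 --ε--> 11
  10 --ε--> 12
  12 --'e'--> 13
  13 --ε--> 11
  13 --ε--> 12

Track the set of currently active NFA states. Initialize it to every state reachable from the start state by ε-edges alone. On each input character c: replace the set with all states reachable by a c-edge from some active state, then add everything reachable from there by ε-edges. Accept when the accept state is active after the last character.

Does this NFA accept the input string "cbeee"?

initial (ε-close {0}): {0}
'c' @ 1: {1,2}
'b' @ 2: {3,4,6,8}
'e' @ 3: {5,9,10,11,12}  [accepting]
'e' @ 4: {11,12,13}  [accepting]
'e' @ 5: {11,12,13}  [accepting]
after full input: {11,12,13}  (accept=11 in)

Answer: ACCEPT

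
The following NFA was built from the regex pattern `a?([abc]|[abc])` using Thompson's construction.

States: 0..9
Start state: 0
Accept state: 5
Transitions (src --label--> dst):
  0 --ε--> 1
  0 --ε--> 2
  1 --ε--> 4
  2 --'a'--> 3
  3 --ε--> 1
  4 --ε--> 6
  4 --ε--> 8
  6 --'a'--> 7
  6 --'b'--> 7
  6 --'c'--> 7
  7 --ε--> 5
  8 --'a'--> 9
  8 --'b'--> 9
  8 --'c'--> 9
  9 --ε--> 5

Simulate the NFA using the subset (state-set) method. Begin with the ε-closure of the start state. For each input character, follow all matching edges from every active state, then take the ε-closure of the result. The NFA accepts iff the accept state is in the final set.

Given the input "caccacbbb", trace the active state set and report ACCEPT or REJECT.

Answer: REJECT

Steps:
start: ε-closure({0}) = {0,1,2,4,6,8}
'c' @ 1: {5,7,9}  ✓accept
'a' @ 2: {}  — dead — no transitions
rest 'ccacbbb' ignored (set empty)
final: {}; accept 5 not in set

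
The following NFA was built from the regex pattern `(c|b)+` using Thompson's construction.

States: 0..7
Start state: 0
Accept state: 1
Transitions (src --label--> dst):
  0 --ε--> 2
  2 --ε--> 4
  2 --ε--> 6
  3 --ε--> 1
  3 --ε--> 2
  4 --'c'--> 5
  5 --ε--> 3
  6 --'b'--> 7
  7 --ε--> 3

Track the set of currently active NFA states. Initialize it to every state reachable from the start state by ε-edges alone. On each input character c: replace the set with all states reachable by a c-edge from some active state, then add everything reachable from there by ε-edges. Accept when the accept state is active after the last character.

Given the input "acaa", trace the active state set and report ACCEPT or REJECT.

S₀ = ε-closure({0}) = {0,2,4,6}
'a' @ 1: {}  — dead — no transitions
rest 'caa' ignored (set empty)
after full input: {}  (accept=1 not in)

Answer: REJECT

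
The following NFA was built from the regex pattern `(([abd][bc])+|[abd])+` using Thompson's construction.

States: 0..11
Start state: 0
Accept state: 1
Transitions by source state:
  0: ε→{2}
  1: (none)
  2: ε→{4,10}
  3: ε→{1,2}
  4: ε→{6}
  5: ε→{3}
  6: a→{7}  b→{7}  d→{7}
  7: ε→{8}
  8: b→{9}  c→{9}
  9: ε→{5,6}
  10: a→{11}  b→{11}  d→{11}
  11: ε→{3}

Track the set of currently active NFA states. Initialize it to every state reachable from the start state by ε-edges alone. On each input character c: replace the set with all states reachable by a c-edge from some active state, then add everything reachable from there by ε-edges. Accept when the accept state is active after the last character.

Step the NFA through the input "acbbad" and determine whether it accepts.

S₀ = ε-closure({0}) = {0,2,4,6,10}
'a' @ 1: {1,2,3,4,6,7,8,10,11}  (accept∈set)
'c' @ 2: {1,2,3,4,5,6,9,10}  (accept∈set)
'b' @ 3: {1,2,3,4,6,7,8,10,11}  (accept∈set)
'b' @ 4: {1,2,3,4,5,6,7,8,9,10,11}  (accept∈set)
'a' @ 5: {1,2,3,4,6,7,8,10,11}  (accept∈set)
'd' @ 6: {1,2,3,4,6,7,8,10,11}  (accept∈set)
after full input: {1,2,3,4,6,7,8,10,11}  (accept=1 in)

Answer: ACCEPT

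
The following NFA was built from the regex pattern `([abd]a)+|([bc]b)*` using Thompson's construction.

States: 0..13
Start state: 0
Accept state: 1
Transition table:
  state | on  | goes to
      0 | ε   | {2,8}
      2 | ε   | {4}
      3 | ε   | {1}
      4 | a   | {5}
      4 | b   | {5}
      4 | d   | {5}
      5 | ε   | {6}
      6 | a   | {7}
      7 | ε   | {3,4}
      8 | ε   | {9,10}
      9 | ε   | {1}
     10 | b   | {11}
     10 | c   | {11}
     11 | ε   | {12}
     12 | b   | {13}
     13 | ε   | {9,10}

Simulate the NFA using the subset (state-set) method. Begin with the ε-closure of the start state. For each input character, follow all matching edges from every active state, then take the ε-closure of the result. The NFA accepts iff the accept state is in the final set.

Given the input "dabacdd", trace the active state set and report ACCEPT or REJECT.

S₀ = ε-closure({0}) = {0,1,2,4,8,9,10}
'd' @ 1: {5,6}
'a' @ 2: {1,3,4,7}  (accept∈set)
'b' @ 3: {5,6}
'a' @ 4: {1,3,4,7}  (accept∈set)
'c' @ 5: {}  — no active states
rest 'dd' ignored (set empty)
final: {}; accept 1 not in set

Answer: REJECT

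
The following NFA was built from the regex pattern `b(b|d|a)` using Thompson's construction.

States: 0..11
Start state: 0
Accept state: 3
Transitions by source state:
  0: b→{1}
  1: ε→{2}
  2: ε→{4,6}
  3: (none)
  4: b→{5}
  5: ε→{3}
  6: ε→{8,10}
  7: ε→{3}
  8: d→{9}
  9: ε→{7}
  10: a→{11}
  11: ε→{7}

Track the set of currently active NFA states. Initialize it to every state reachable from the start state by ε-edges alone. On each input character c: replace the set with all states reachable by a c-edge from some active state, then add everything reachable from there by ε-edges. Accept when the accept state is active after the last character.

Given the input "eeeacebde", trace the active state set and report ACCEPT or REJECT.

Answer: REJECT

Trace:
start: ε-closure({0}) = {0}
'e' @ 1: {}  — no active states
rest 'eeacebde' ignored (set empty)
final: {}; accept 3 not in set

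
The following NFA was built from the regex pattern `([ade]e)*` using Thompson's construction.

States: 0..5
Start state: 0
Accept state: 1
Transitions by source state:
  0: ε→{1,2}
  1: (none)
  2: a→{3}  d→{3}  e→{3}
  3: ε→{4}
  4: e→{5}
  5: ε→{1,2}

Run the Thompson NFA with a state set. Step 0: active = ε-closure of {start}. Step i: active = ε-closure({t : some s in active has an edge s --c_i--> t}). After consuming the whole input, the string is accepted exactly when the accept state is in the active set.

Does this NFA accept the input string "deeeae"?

Answer: ACCEPT

Steps:
start: ε-closure({0}) = {0,1,2}
'd' @ 1: {3,4}
'e' @ 2: {1,2,5}  (accept∈set)
'e' @ 3: {3,4}
'e' @ 4: {1,2,5}  (accept∈set)
'a' @ 5: {3,4}
'e' @ 6: {1,2,5}  (accept∈set)
after full input: {1,2,5}  (accept=1 in)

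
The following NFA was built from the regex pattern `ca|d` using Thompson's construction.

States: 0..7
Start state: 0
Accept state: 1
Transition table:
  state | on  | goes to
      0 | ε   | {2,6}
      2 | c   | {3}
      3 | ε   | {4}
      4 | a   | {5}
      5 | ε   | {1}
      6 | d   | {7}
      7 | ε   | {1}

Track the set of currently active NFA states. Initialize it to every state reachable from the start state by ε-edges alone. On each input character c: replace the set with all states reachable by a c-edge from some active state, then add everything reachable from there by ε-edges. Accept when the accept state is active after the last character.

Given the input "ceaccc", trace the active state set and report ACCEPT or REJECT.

start: ε-closure({0}) = {0,2,6}
'c' @ 1: {3,4}
'e' @ 2: {}  — no active states
rest 'accc' ignored (set empty)
after full input: {}  (accept=1 not in)

Answer: REJECT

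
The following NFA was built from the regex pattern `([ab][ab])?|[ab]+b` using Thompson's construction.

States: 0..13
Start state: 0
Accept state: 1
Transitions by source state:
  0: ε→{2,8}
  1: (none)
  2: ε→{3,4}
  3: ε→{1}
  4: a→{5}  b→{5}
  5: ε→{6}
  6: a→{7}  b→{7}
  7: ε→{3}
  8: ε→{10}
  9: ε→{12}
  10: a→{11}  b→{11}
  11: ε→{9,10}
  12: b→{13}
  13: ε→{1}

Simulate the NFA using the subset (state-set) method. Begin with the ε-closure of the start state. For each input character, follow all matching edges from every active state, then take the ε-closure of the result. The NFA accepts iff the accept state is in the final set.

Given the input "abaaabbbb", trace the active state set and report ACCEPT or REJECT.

Answer: ACCEPT

Steps:
S₀ = ε-closure({0}) = {0,1,2,3,4,8,10}
'a' @ 1: {5,6,9,10,11,12}
'b' @ 2: {1,3,7,9,10,11,12,13}  ✓accept
'a' @ 3: {9,10,11,12}
'a' @ 4: {9,10,11,12}
'a' @ 5: {9,10,11,12}
'b' @ 6: {1,9,10,11,12,13}  ✓accept
'b' @ 7: {1,9,10,11,12,13}  ✓accept
'b' @ 8: {1,9,10,11,12,13}  ✓accept
'b' @ 9: {1,9,10,11,12,13}  ✓accept
after full input: {1,9,10,11,12,13}  (accept=1 in)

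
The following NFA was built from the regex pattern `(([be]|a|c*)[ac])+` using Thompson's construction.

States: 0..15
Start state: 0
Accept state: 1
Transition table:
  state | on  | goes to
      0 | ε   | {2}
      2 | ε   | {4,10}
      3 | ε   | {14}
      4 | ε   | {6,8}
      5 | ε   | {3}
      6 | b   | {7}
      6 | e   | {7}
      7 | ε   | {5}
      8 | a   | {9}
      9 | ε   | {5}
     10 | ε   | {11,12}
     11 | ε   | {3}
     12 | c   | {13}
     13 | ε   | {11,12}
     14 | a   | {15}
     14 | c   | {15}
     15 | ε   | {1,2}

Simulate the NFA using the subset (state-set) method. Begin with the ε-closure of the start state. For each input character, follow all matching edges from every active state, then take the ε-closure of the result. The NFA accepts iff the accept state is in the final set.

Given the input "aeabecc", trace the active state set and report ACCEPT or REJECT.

S₀ = ε-closure({0}) = {0,2,3,4,6,8,10,11,12,14}
'a' @ 1: {1,2,3,4,5,6,8,9,10,11,12,14,15}  [accepting]
'e' @ 2: {3,5,7,14}
'a' @ 3: {1,2,3,4,6,8,10,11,12,14,15}  [accepting]
'b' @ 4: {3,5,7,14}
'e' @ 5: {}  — state set empty
rest 'cc' ignored (set empty)
final: {}; accept 1 not in set

Answer: REJECT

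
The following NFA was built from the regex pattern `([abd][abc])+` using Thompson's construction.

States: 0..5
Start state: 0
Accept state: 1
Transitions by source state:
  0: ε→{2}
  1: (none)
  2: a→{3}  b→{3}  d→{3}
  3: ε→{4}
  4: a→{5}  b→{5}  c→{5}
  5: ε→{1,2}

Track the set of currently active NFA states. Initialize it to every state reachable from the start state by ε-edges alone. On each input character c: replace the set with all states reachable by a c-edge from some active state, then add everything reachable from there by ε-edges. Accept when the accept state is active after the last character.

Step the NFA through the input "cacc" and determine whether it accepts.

Answer: REJECT

Trace:
S₀ = ε-closure({0}) = {0,2}
'c' @ 1: {}  — no active states
rest 'acc' ignored (set empty)
end set {} — state 1 not in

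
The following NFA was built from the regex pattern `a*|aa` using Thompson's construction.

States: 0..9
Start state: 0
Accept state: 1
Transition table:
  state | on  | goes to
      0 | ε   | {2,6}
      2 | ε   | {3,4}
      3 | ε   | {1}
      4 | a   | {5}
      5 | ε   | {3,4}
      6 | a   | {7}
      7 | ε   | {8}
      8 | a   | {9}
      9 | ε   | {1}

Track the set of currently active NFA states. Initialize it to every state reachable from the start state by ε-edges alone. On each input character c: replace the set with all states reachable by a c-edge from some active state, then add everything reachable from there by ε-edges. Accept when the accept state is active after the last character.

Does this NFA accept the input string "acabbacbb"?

S₀ = ε-closure({0}) = {0,1,2,3,4,6}
'a' @ 1: {1,3,4,5,7,8}  (accept∈set)
'c' @ 2: {}  — no active states
rest 'abbacbb' ignored (set empty)
end set {} — state 1 not in

Answer: REJECT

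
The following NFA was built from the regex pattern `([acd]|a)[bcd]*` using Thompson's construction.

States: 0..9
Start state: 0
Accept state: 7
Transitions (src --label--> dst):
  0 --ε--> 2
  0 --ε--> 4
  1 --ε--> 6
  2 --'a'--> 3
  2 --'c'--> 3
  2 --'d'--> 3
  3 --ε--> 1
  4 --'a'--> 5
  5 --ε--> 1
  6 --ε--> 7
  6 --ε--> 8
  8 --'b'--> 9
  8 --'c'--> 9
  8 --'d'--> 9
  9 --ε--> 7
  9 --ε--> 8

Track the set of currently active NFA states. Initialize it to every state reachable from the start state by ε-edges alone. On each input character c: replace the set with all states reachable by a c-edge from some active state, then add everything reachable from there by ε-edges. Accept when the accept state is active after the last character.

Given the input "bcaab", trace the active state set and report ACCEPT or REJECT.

Answer: REJECT

Derivation:
S₀ = ε-closure({0}) = {0,2,4}
'b' @ 1: {}  — state set empty
rest 'caab' ignored (set empty)
after full input: {}  (accept=7 not in)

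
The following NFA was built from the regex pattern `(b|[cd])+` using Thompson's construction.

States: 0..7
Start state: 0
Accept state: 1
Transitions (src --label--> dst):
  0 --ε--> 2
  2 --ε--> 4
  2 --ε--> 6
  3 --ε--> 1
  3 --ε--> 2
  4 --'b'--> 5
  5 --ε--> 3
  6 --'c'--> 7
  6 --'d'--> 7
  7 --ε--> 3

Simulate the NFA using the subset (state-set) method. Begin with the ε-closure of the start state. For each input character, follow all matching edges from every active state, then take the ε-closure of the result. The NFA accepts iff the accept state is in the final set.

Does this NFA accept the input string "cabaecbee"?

S₀ = ε-closure({0}) = {0,2,4,6}
'c' @ 1: {1,2,3,4,6,7}  ✓accept
'a' @ 2: {}  — dead — no transitions
rest 'baecbee' ignored (set empty)
end set {} — state 1 not in

Answer: REJECT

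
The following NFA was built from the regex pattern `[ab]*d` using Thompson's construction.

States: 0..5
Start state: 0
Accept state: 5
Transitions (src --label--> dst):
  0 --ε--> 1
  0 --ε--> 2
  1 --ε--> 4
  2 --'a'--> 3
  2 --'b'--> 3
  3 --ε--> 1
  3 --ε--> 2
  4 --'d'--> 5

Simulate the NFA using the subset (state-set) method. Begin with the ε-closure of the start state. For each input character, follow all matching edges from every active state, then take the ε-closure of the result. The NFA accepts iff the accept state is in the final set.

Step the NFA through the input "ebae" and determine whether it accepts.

Answer: REJECT

Trace:
initial (ε-close {0}): {0,1,2,4}
'e' @ 1: {}  — no active states
rest 'bae' ignored (set empty)
after full input: {}  (accept=5 not in)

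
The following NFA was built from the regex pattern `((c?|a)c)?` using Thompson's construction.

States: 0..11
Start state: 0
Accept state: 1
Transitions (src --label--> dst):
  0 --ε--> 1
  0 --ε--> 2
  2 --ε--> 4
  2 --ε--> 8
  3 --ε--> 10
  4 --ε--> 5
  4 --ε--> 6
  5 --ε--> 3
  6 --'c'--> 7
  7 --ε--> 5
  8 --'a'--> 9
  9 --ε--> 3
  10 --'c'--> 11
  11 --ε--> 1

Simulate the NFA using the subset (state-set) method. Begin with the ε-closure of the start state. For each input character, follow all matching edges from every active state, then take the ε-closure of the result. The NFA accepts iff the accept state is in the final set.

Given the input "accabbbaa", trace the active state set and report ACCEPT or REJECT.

Answer: REJECT

Trace:
S₀ = ε-closure({0}) = {0,1,2,3,4,5,6,8,10}
'a' @ 1: {3,9,10}
'c' @ 2: {1,11}  (accept∈set)
'c' @ 3: {}  — dead — no transitions
rest 'abbbaa' ignored (set empty)
final: {}; accept 1 not in set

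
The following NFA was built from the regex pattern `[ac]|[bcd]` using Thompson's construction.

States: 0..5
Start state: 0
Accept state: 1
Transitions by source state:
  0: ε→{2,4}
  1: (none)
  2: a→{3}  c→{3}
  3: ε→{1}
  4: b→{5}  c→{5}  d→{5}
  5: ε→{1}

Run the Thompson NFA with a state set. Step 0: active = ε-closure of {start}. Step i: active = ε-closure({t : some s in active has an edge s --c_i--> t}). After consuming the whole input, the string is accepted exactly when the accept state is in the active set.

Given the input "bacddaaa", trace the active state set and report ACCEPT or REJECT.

start: ε-closure({0}) = {0,2,4}
'b' @ 1: {1,5}  ✓accept
'a' @ 2: {}  — no active states
rest 'cddaaa' ignored (set empty)
after full input: {}  (accept=1 not in)

Answer: REJECT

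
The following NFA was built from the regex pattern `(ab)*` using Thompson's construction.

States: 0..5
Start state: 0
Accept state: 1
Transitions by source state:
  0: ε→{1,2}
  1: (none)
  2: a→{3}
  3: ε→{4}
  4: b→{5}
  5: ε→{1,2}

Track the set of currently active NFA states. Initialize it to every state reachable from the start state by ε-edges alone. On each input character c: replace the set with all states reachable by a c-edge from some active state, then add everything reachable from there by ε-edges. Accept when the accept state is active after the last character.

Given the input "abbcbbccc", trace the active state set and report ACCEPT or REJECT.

Answer: REJECT

Trace:
S₀ = ε-closure({0}) = {0,1,2}
'a' @ 1: {3,4}
'b' @ 2: {1,2,5}  (accept∈set)
'b' @ 3: {}  — state set empty
rest 'cbbccc' ignored (set empty)
after full input: {}  (accept=1 not in)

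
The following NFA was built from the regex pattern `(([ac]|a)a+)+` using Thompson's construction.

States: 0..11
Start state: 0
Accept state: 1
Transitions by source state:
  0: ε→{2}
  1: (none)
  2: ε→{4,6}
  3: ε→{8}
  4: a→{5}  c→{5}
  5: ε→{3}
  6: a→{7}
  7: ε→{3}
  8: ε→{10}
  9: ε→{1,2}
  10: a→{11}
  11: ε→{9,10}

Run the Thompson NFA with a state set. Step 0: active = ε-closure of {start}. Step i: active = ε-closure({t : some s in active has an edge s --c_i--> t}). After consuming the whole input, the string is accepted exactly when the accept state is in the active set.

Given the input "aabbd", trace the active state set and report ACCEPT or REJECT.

Answer: REJECT

Trace:
S₀ = ε-closure({0}) = {0,2,4,6}
'a' @ 1: {3,5,7,8,10}
'a' @ 2: {1,2,4,6,9,10,11}  [accepting]
'b' @ 3: {}  — state set empty
rest 'bd' ignored (set empty)
end set {} — state 1 not in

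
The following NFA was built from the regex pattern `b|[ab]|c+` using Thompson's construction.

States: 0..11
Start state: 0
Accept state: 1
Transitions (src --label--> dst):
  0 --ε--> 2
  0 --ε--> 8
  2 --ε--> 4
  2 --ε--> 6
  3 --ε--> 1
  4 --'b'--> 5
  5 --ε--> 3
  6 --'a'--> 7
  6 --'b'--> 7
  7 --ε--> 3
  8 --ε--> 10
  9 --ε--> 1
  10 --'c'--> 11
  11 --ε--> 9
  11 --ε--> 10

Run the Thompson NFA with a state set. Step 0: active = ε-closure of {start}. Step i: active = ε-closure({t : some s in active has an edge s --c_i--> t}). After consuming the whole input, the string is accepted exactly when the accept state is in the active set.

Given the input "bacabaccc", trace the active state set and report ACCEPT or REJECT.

Answer: REJECT

Trace:
initial (ε-close {0}): {0,2,4,6,8,10}
'b' @ 1: {1,3,5,7}  [accepting]
'a' @ 2: {}  — dead — no transitions
rest 'cabaccc' ignored (set empty)
end set {} — state 1 not in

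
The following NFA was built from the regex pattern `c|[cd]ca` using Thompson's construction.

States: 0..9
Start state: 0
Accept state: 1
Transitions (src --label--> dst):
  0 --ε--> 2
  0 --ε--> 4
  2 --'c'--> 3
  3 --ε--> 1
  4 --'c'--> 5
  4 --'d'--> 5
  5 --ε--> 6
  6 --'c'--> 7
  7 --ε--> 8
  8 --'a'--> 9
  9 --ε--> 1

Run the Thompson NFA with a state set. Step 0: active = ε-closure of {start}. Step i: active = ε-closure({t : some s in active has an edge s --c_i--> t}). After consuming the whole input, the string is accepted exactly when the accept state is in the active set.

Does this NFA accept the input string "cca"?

Answer: ACCEPT

Steps:
start: ε-closure({0}) = {0,2,4}
'c' @ 1: {1,3,5,6}  (accept∈set)
'c' @ 2: {7,8}
'a' @ 3: {1,9}  (accept∈set)
end set {1,9} — state 1 in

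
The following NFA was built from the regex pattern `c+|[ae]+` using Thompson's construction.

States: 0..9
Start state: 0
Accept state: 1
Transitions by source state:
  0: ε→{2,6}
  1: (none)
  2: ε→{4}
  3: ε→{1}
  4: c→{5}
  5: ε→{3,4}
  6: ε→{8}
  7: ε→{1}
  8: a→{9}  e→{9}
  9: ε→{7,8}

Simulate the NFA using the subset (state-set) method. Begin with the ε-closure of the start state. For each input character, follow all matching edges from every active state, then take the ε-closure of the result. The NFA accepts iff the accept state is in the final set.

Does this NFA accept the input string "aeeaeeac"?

Answer: REJECT

Derivation:
start: ε-closure({0}) = {0,2,4,6,8}
'a' @ 1: {1,7,8,9}  ✓accept
'e' @ 2: {1,7,8,9}  ✓accept
'e' @ 3: {1,7,8,9}  ✓accept
'a' @ 4: {1,7,8,9}  ✓accept
'e' @ 5: {1,7,8,9}  ✓accept
'e' @ 6: {1,7,8,9}  ✓accept
'a' @ 7: {1,7,8,9}  ✓accept
'c' @ 8: {}  — no active states
end set {} — state 1 not in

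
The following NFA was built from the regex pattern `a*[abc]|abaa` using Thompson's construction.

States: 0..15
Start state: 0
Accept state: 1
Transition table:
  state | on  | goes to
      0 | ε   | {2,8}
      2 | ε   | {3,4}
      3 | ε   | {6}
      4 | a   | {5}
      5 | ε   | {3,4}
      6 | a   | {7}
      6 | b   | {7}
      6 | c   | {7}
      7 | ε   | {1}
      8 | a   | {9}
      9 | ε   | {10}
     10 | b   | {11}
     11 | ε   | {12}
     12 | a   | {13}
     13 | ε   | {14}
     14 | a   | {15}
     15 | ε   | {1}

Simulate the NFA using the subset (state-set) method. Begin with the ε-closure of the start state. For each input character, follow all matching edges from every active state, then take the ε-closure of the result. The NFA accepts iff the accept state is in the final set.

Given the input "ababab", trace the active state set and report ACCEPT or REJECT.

Answer: REJECT

Steps:
S₀ = ε-closure({0}) = {0,2,3,4,6,8}
'a' @ 1: {1,3,4,5,6,7,9,10}  ✓accept
'b' @ 2: {1,7,11,12}  ✓accept
'a' @ 3: {13,14}
'b' @ 4: {}  — dead — no transitions
rest 'ab' ignored (set empty)
after full input: {}  (accept=1 not in)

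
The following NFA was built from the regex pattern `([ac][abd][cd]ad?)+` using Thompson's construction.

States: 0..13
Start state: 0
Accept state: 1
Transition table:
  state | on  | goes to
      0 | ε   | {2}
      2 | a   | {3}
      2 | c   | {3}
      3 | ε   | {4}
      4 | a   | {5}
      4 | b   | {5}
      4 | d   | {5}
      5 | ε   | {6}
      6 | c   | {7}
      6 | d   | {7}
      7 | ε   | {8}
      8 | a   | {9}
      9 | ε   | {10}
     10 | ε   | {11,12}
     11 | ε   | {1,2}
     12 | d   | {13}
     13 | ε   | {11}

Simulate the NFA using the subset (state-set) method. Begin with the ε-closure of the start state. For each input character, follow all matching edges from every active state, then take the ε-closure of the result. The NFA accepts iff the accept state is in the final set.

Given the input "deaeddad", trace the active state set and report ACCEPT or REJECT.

S₀ = ε-closure({0}) = {0,2}
'd' @ 1: {}  — dead — no transitions
rest 'eaeddad' ignored (set empty)
after full input: {}  (accept=1 not in)

Answer: REJECT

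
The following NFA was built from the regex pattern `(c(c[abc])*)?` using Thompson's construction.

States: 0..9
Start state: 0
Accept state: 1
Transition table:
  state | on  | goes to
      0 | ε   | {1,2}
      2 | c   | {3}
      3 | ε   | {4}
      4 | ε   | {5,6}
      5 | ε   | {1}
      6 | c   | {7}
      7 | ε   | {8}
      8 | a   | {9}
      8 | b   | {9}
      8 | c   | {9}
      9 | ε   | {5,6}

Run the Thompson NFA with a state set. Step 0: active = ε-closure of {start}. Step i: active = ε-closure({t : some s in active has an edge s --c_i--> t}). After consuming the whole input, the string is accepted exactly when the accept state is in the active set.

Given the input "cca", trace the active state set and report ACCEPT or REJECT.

start: ε-closure({0}) = {0,1,2}
'c' @ 1: {1,3,4,5,6}  [accepting]
'c' @ 2: {7,8}
'a' @ 3: {1,5,6,9}  [accepting]
after full input: {1,5,6,9}  (accept=1 in)

Answer: ACCEPT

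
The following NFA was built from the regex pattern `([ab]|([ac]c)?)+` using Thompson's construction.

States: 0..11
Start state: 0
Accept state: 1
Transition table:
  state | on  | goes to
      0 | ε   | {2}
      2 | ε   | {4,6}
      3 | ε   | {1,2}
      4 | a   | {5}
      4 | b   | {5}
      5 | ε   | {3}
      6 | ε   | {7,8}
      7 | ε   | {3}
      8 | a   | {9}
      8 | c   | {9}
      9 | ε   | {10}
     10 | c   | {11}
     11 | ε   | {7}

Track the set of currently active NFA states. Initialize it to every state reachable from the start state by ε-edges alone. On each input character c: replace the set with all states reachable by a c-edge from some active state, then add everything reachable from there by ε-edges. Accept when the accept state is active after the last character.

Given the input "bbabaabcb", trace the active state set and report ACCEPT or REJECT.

Answer: REJECT

Derivation:
initial (ε-close {0}): {0,1,2,3,4,6,7,8}
'b' @ 1: {1,2,3,4,5,6,7,8}  ✓accept
'b' @ 2: {1,2,3,4,5,6,7,8}  ✓accept
'a' @ 3: {1,2,3,4,5,6,7,8,9,10}  ✓accept
'b' @ 4: {1,2,3,4,5,6,7,8}  ✓accept
'a' @ 5: {1,2,3,4,5,6,7,8,9,10}  ✓accept
'a' @ 6: {1,2,3,4,5,6,7,8,9,10}  ✓accept
'b' @ 7: {1,2,3,4,5,6,7,8}  ✓accept
'c' @ 8: {9,10}
'b' @ 9: {}  — no active states
after full input: {}  (accept=1 not in)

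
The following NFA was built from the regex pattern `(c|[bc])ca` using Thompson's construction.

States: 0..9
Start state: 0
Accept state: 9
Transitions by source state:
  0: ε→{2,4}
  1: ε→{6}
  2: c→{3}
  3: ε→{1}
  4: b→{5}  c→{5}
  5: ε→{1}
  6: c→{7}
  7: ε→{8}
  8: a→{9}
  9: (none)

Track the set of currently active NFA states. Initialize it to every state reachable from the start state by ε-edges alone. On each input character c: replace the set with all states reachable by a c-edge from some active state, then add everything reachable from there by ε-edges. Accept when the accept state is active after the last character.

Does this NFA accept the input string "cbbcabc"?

initial (ε-close {0}): {0,2,4}
'c' @ 1: {1,3,5,6}
'b' @ 2: {}  — dead — no transitions
rest 'bcabc' ignored (set empty)
end set {} — state 9 not in

Answer: REJECT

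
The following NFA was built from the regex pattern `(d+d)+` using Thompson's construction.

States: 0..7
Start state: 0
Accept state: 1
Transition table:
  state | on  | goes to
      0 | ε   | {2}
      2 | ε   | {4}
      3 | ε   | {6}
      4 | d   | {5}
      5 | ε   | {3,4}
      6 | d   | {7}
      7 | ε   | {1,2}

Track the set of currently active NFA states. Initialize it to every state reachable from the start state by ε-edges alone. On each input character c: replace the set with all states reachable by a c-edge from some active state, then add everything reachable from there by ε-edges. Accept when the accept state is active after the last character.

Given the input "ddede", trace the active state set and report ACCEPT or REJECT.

Answer: REJECT

Trace:
start: ε-closure({0}) = {0,2,4}
'd' @ 1: {3,4,5,6}
'd' @ 2: {1,2,3,4,5,6,7}  (accept∈set)
'e' @ 3: {}  — dead — no transitions
rest 'de' ignored (set empty)
end set {} — state 1 not in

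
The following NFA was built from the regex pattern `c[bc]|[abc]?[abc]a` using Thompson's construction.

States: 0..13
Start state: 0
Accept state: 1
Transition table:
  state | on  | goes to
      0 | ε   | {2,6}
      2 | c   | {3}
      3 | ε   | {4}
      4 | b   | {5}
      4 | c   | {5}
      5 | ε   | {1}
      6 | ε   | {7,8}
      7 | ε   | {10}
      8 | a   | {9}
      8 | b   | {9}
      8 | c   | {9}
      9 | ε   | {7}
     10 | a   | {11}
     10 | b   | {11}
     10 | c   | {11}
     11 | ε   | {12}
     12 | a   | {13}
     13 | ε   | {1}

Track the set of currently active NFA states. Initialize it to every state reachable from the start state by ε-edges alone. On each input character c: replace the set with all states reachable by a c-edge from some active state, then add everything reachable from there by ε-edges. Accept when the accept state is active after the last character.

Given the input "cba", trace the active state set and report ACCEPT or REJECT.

Answer: ACCEPT

Trace:
initial (ε-close {0}): {0,2,6,7,8,10}
'c' @ 1: {3,4,7,9,10,11,12}
'b' @ 2: {1,5,11,12}  (accept∈set)
'a' @ 3: {1,13}  (accept∈set)
after full input: {1,13}  (accept=1 in)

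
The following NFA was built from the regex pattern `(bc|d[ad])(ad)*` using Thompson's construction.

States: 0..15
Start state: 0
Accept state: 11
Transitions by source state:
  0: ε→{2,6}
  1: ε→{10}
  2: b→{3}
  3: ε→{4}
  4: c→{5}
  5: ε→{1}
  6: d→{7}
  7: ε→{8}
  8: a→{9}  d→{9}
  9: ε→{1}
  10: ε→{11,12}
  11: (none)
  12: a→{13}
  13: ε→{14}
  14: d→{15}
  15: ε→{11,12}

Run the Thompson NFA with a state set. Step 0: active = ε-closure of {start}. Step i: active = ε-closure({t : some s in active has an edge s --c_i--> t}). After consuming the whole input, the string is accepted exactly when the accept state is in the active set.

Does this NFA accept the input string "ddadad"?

Answer: ACCEPT

Steps:
start: ε-closure({0}) = {0,2,6}
'd' @ 1: {7,8}
'd' @ 2: {1,9,10,11,12}  [accepting]
'a' @ 3: {13,14}
'd' @ 4: {11,12,15}  [accepting]
'a' @ 5: {13,14}
'd' @ 6: {11,12,15}  [accepting]
after full input: {11,12,15}  (accept=11 in)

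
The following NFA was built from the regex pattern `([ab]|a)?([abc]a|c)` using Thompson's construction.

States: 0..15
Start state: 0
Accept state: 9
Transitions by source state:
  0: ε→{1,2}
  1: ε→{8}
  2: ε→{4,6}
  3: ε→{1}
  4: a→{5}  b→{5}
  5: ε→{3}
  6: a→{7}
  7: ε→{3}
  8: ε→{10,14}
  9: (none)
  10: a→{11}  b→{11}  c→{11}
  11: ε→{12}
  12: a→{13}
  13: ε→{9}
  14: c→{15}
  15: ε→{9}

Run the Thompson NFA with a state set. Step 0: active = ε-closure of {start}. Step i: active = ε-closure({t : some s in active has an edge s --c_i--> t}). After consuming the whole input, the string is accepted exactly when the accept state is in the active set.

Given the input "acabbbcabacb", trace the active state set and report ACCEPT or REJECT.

initial (ε-close {0}): {0,1,2,4,6,8,10,14}
'a' @ 1: {1,3,5,7,8,10,11,12,14}
'c' @ 2: {9,11,12,15}  ✓accept
'a' @ 3: {9,13}  ✓accept
'b' @ 4: {}  — no active states
rest 'bbcabacb' ignored (set empty)
after full input: {}  (accept=9 not in)

Answer: REJECT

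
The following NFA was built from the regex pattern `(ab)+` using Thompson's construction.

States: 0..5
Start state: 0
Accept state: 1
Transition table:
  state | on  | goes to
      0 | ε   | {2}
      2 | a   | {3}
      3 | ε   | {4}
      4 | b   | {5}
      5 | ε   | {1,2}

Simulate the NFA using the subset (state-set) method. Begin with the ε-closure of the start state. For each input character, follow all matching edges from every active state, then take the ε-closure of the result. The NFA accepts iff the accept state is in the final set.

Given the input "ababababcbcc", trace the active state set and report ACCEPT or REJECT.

Answer: REJECT

Derivation:
S₀ = ε-closure({0}) = {0,2}
'a' @ 1: {3,4}
'b' @ 2: {1,2,5}  ✓accept
'a' @ 3: {3,4}
'b' @ 4: {1,2,5}  ✓accept
'a' @ 5: {3,4}
'b' @ 6: {1,2,5}  ✓accept
'a' @ 7: {3,4}
'b' @ 8: {1,2,5}  ✓accept
'c' @ 9: {}  — dead — no transitions
rest 'bcc' ignored (set empty)
final: {}; accept 1 not in set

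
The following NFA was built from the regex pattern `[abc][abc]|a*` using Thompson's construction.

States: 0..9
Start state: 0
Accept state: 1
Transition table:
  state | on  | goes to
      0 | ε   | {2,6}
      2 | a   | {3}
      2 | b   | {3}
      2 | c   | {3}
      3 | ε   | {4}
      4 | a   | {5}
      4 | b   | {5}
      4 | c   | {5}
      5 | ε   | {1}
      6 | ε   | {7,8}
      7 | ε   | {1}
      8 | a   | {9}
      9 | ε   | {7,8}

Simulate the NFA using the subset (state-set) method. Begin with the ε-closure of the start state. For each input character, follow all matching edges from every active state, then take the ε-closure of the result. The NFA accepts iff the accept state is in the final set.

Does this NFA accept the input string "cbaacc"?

S₀ = ε-closure({0}) = {0,1,2,6,7,8}
'c' @ 1: {3,4}
'b' @ 2: {1,5}  ✓accept
'a' @ 3: {}  — dead — no transitions
rest 'acc' ignored (set empty)
end set {} — state 1 not in

Answer: REJECT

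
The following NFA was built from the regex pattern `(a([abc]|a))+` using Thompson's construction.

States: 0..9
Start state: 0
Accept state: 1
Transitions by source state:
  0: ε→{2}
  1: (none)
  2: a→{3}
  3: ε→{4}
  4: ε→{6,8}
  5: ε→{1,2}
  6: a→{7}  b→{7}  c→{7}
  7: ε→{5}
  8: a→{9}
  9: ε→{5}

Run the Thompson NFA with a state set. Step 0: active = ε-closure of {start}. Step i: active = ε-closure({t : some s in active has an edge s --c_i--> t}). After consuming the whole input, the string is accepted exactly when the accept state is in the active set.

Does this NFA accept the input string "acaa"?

start: ε-closure({0}) = {0,2}
'a' @ 1: {3,4,6,8}
'c' @ 2: {1,2,5,7}  [accepting]
'a' @ 3: {3,4,6,8}
'a' @ 4: {1,2,5,7,9}  [accepting]
final: {1,2,5,7,9}; accept 1 in set

Answer: ACCEPT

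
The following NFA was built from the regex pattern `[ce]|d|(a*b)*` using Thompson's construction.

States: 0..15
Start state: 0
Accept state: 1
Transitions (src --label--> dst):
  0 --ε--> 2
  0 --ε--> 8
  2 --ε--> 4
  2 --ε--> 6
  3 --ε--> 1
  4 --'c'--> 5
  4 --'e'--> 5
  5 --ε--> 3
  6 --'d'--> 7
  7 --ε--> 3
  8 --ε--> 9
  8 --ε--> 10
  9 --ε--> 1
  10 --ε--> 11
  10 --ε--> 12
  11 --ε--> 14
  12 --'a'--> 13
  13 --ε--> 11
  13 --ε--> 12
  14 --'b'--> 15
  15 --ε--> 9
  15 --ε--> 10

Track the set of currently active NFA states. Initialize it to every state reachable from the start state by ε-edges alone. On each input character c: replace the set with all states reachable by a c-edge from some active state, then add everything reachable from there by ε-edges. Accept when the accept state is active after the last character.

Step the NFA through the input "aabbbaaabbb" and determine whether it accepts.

initial (ε-close {0}): {0,1,2,4,6,8,9,10,11,12,14}
'a' @ 1: {11,12,13,14}
'a' @ 2: {11,12,13,14}
'b' @ 3: {1,9,10,11,12,14,15}  ✓accept
'b' @ 4: {1,9,10,11,12,14,15}  ✓accept
'b' @ 5: {1,9,10,11,12,14,15}  ✓accept
'a' @ 6: {11,12,13,14}
'a' @ 7: {11,12,13,14}
'a' @ 8: {11,12,13,14}
'b' @ 9: {1,9,10,11,12,14,15}  ✓accept
'b' @ 10: {1,9,10,11,12,14,15}  ✓accept
'b' @ 11: {1,9,10,11,12,14,15}  ✓accept
end set {1,9,10,11,12,14,15} — state 1 in

Answer: ACCEPT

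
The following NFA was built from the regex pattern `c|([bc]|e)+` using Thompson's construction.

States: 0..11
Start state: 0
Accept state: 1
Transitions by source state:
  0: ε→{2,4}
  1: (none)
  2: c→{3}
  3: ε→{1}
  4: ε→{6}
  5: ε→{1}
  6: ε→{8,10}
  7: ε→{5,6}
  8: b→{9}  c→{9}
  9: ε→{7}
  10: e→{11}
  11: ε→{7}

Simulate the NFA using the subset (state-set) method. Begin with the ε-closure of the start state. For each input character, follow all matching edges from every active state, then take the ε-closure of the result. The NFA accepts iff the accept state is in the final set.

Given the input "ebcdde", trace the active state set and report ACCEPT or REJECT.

Answer: REJECT

Trace:
start: ε-closure({0}) = {0,2,4,6,8,10}
'e' @ 1: {1,5,6,7,8,10,11}  [accepting]
'b' @ 2: {1,5,6,7,8,9,10}  [accepting]
'c' @ 3: {1,5,6,7,8,9,10}  [accepting]
'd' @ 4: {}  — state set empty
rest 'de' ignored (set empty)
final: {}; accept 1 not in set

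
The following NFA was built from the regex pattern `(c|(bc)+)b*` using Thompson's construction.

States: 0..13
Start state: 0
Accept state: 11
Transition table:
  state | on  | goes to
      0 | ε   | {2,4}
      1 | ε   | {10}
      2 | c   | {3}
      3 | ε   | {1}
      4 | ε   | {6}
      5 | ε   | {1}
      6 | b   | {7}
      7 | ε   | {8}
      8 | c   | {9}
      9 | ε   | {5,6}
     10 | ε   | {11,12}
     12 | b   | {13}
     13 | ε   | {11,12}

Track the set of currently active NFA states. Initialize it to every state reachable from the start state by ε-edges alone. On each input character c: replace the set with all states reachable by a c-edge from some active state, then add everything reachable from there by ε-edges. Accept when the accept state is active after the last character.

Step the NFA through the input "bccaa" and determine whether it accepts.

Answer: REJECT

Steps:
S₀ = ε-closure({0}) = {0,2,4,6}
'b' @ 1: {7,8}
'c' @ 2: {1,5,6,9,10,11,12}  (accept∈set)
'c' @ 3: {}  — state set empty
rest 'aa' ignored (set empty)
after full input: {}  (accept=11 not in)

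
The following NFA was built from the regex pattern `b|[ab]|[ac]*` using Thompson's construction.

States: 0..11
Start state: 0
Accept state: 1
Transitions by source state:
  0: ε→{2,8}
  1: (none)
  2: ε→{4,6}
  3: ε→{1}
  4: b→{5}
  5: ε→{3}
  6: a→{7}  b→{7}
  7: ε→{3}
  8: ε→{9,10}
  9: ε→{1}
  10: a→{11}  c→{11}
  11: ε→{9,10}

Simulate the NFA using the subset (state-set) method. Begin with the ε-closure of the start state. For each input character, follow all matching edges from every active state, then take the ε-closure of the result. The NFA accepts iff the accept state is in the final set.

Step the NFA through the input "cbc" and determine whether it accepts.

initial (ε-close {0}): {0,1,2,4,6,8,9,10}
'c' @ 1: {1,9,10,11}  [accepting]
'b' @ 2: {}  — state set empty
rest 'c' ignored (set empty)
final: {}; accept 1 not in set

Answer: REJECT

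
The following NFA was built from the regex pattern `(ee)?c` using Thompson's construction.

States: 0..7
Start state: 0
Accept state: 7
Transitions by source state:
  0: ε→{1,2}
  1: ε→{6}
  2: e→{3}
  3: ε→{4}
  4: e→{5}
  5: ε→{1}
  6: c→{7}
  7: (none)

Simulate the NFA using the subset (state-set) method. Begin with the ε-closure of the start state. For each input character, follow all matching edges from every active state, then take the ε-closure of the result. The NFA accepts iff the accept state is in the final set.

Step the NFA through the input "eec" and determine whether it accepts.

Answer: ACCEPT

Trace:
start: ε-closure({0}) = {0,1,2,6}
'e' @ 1: {3,4}
'e' @ 2: {1,5,6}
'c' @ 3: {7}  [accepting]
after full input: {7}  (accept=7 in)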